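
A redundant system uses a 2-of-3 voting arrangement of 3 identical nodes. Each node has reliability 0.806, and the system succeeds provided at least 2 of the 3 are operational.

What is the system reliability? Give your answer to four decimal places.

R = Σ_{i=2}^{3} C(3,i) p^i (1−p)^{3−i} with p = 0.806
C(3,2)·0.806^2·0.194^1 = 0.378088
C(3,3)·0.806^3·0.194^0 = 0.523607
Sum = 0.9017

0.9017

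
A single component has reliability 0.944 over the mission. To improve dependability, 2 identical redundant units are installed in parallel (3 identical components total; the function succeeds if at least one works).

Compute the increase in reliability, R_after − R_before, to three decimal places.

0.056

R_before = 0.944
R_after = 1 − (1 − 0.944)^3 = 1.000
ΔR = 1.000 − 0.944 = 0.056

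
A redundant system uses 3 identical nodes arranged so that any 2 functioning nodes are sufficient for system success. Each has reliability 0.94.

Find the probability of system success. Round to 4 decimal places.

R = Σ_{i=2}^{3} C(3,i) p^i (1−p)^{3−i} with p = 0.94
C(3,2)·0.94^2·0.06^1 = 0.159048
C(3,3)·0.94^3·0.06^0 = 0.830584
Sum = 0.9896

0.9896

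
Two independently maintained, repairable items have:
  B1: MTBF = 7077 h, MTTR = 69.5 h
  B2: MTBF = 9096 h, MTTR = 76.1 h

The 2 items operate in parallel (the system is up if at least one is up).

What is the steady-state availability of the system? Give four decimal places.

0.9999

A(B1) = MTBF/(MTBF+MTTR) = 7077/(7077+69.5) = 0.990275
A(B2) = MTBF/(MTBF+MTTR) = 9096/(9096+76.1) = 0.991703
Parallel availability: 1 − (1 − 0.990275)(1 − 0.991703) = 0.9999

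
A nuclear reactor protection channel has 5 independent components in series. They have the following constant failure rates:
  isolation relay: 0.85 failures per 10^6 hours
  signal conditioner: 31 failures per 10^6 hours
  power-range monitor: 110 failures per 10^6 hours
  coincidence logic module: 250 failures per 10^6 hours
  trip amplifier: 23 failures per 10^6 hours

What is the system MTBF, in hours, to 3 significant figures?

Series of exponential components: λ_sys = Σ λ_i
λ_sys = 0.00000085 + 0.000031 + 0.00011 + 0.00025 + 0.000023 = 4.1485e-04 /h
MTBF = 1 / λ_sys = 2410 h

2410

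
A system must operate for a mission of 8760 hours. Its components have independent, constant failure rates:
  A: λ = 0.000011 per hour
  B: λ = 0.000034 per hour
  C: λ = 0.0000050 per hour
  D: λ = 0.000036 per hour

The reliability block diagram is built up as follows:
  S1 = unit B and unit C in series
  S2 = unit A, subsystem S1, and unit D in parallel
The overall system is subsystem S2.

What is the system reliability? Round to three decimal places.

0.993

R(A) = exp(−0.000011 × 8760) = 0.90814
R(B) = exp(−0.000034 × 8760) = 0.74242
R(C) = exp(−0.0000050 × 8760) = 0.95715
R(D) = exp(−0.000036 × 8760) = 0.72953
Series (B and C): 0.74242 × 0.95715 = 0.71061
Parallel (A, [0.71061], and D): 1 − (1 − 0.90814)(1 − 0.71061)(1 − 0.72953) = 0.993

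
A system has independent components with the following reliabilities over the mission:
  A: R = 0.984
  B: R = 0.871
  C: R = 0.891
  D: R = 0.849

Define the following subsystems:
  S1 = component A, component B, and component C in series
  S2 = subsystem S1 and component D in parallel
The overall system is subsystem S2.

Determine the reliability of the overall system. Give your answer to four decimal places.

0.9643

Series (A, B, and C): 0.984000 × 0.871000 × 0.891000 = 0.763644
Parallel ([0.763644] and D): 1 − (1 − 0.763644)(1 − 0.849000) = 0.9643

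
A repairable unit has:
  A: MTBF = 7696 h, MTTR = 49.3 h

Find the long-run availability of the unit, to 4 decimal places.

A(A) = MTBF/(MTBF+MTTR) = 7696/(7696+49.3) = 0.9936

0.9936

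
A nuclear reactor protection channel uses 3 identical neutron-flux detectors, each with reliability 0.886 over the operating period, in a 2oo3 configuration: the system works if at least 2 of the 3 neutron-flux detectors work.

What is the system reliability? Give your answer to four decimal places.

0.9640

R = Σ_{i=2}^{3} C(3,i) p^i (1−p)^{3−i} with p = 0.886
C(3,2)·0.886^2·0.114^1 = 0.268469
C(3,3)·0.886^3·0.114^0 = 0.695506
Sum = 0.9640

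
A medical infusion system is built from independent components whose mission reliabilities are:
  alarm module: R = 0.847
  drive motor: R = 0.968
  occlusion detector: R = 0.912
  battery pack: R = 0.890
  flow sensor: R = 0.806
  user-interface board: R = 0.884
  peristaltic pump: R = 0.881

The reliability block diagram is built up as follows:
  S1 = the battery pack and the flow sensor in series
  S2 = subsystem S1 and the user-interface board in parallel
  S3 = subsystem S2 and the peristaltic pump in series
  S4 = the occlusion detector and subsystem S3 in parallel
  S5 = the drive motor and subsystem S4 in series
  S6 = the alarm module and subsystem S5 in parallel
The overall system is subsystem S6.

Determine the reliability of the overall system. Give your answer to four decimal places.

Series (battery pack and flow sensor): 0.890000 × 0.806000 = 0.717340
Parallel ([0.717340] and user-interface board): 1 − (1 − 0.717340)(1 − 0.884000) = 0.967211
Series ([0.967211] and peristaltic pump): 0.967211 × 0.881000 = 0.852113
Parallel (occlusion detector and [0.852113]): 1 − (1 − 0.912000)(1 − 0.852113) = 0.986986
Series (drive motor and [0.986986]): 0.968000 × 0.986986 = 0.955402
Parallel (alarm module and [0.955402]): 1 − (1 − 0.847000)(1 − 0.955402) = 0.9932

0.9932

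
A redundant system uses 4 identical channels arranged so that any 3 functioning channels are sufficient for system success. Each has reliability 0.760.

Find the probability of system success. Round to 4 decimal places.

0.7550

R = Σ_{i=3}^{4} C(4,i) p^i (1−p)^{4−i} with p = 0.760
C(4,3)·0.760^3·0.240^1 = 0.421417
C(4,4)·0.760^4·0.240^0 = 0.333622
Sum = 0.7550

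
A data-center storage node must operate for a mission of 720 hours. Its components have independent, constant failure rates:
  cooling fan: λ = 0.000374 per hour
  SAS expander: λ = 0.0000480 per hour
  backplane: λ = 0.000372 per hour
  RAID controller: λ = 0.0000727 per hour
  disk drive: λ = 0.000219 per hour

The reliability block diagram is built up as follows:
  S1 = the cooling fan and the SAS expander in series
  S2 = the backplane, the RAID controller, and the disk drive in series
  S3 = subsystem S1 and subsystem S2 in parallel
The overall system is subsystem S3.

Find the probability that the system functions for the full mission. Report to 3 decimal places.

0.900

R(cooling fan) = exp(−0.000374 × 720) = 0.76393
R(SAS expander) = exp(−0.0000480 × 720) = 0.96603
R(backplane) = exp(−0.000372 × 720) = 0.76503
R(RAID controller) = exp(−0.0000727 × 720) = 0.94900
R(disk drive) = exp(−0.000219 × 720) = 0.85412
Series (cooling fan and SAS expander): 0.76393 × 0.96603 = 0.73798
Series (backplane, RAID controller, and disk drive): 0.76503 × 0.94900 × 0.85412 = 0.62010
Parallel ([0.73798] and [0.62010]): 1 − (1 − 0.73798)(1 − 0.62010) = 0.900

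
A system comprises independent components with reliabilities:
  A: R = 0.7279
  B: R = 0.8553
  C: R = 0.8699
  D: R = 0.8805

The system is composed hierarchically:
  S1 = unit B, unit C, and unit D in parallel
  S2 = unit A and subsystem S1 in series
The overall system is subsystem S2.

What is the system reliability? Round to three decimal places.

Parallel (B, C, and D): 1 − (1 − 0.85530)(1 − 0.86990)(1 − 0.88050) = 0.99775
Series (A and [0.99775]): 0.72790 × 0.99775 = 0.726

0.726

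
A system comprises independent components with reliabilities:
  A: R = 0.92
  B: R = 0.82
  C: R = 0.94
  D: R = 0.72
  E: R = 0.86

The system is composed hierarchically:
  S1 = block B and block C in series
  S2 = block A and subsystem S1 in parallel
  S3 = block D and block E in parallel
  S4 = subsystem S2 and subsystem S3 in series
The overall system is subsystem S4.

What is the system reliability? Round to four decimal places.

Series (B and C): 0.820000 × 0.940000 = 0.770800
Parallel (A and [0.770800]): 1 − (1 − 0.920000)(1 − 0.770800) = 0.981664
Parallel (D and E): 1 − (1 − 0.720000)(1 − 0.860000) = 0.960800
Series ([0.981664] and [0.960800]): 0.981664 × 0.960800 = 0.9432

0.9432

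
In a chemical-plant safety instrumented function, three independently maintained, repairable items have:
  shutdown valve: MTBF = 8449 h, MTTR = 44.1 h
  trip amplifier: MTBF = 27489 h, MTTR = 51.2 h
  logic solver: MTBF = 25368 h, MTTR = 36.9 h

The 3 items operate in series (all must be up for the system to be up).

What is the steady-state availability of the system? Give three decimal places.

0.992

A(shutdown valve) = MTBF/(MTBF+MTTR) = 8449/(8449+44.1) = 0.994808
A(trip amplifier) = MTBF/(MTBF+MTTR) = 27489/(27489+51.2) = 0.998141
A(logic solver) = MTBF/(MTBF+MTTR) = 25368/(25368+36.9) = 0.998548
Series availability: 0.994808 × 0.998141 × 0.998548 = 0.992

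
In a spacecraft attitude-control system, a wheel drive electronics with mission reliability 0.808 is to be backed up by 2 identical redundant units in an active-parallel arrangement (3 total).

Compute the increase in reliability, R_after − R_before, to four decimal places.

0.1849

R_before = 0.808
R_after = 1 − (1 − 0.808)^3 = 0.9929
ΔR = 0.9929 − 0.808 = 0.1849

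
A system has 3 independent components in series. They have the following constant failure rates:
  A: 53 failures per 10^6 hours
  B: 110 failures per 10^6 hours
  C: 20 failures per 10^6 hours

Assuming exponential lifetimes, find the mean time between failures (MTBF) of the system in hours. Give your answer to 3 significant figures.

5460

Series of exponential components: λ_sys = Σ λ_i
λ_sys = 0.000053 + 0.00011 + 0.000020 = 1.8300e-04 /h
MTBF = 1 / λ_sys = 5460 h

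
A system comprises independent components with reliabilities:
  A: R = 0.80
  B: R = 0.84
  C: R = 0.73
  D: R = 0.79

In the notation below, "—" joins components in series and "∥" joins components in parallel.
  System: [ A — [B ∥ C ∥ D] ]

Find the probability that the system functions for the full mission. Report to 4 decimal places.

Parallel (B, C, and D): 1 − (1 − 0.840000)(1 − 0.730000)(1 − 0.790000) = 0.990928
Series (A and [0.990928]): 0.800000 × 0.990928 = 0.7927

0.7927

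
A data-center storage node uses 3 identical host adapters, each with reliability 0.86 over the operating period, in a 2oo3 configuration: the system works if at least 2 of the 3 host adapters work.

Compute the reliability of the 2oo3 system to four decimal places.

R = Σ_{i=2}^{3} C(3,i) p^i (1−p)^{3−i} with p = 0.86
C(3,2)·0.86^2·0.14^1 = 0.310632
C(3,3)·0.86^3·0.14^0 = 0.636056
Sum = 0.9467

0.9467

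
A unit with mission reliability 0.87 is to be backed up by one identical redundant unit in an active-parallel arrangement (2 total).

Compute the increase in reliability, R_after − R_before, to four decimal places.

0.1131

R_before = 0.87
R_after = 1 − (1 − 0.87)^2 = 0.9831
ΔR = 0.9831 − 0.87 = 0.1131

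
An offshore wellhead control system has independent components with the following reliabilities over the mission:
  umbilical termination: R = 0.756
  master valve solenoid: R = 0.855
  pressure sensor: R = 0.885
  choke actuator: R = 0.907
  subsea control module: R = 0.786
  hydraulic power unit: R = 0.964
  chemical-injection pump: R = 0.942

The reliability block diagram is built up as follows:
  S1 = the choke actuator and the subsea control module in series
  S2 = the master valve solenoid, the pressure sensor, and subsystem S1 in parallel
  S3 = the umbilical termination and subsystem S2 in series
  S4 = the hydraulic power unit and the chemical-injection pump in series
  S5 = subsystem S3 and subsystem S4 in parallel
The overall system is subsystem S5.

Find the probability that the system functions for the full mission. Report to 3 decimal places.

0.977

Series (choke actuator and subsea control module): 0.90700 × 0.78600 = 0.71290
Parallel (master valve solenoid, pressure sensor, and [0.71290]): 1 − (1 − 0.85500)(1 − 0.88500)(1 − 0.71290) = 0.99521
Series (umbilical termination and [0.99521]): 0.75600 × 0.99521 = 0.75238
Series (hydraulic power unit and chemical-injection pump): 0.96400 × 0.94200 = 0.90809
Parallel ([0.75238] and [0.90809]): 1 − (1 − 0.75238)(1 − 0.90809) = 0.977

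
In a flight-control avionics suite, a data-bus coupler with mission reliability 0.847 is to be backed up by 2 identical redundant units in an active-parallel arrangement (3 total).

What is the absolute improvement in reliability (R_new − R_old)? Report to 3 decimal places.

R_before = 0.847
R_after = 1 − (1 − 0.847)^3 = 0.996
ΔR = 0.996 − 0.847 = 0.149

0.149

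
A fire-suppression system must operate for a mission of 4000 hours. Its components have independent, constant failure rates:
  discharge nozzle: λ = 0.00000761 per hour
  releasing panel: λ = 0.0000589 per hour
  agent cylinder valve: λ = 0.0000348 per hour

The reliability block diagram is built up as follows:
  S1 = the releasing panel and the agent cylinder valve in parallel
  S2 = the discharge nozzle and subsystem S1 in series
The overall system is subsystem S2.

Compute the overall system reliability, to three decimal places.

R(discharge nozzle) = exp(−0.00000761 × 4000) = 0.97002
R(releasing panel) = exp(−0.0000589 × 4000) = 0.79010
R(agent cylinder valve) = exp(−0.0000348 × 4000) = 0.87005
Parallel (releasing panel and agent cylinder valve): 1 − (1 − 0.79010)(1 − 0.87005) = 0.97272
Series (discharge nozzle and [0.97272]): 0.97002 × 0.97272 = 0.944

0.944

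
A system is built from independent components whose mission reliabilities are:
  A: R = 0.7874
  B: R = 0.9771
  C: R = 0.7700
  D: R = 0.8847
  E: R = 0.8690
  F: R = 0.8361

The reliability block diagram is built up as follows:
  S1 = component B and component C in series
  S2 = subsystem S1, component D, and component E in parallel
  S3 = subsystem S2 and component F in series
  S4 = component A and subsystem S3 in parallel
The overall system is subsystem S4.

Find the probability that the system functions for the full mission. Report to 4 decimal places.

0.9645

Series (B and C): 0.977100 × 0.770000 = 0.752367
Parallel ([0.752367], D, and E): 1 − (1 − 0.752367)(1 − 0.884700)(1 − 0.869000) = 0.996260
Series ([0.996260] and F): 0.996260 × 0.836100 = 0.832973
Parallel (A and [0.832973]): 1 − (1 − 0.787400)(1 − 0.832973) = 0.9645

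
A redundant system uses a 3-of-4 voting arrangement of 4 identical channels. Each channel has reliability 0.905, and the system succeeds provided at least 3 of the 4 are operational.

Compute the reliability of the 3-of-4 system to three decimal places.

R = Σ_{i=3}^{4} C(4,i) p^i (1−p)^{4−i} with p = 0.905
C(4,3)·0.905^3·0.095^1 = 0.28166
C(4,4)·0.905^4·0.095^0 = 0.67080
Sum = 0.952

0.952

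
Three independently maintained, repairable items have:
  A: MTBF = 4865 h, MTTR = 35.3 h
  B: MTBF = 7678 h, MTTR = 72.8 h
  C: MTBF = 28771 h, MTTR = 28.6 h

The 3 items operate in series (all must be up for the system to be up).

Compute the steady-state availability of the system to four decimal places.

0.9825

A(A) = MTBF/(MTBF+MTTR) = 4865/(4865+35.3) = 0.992796
A(B) = MTBF/(MTBF+MTTR) = 7678/(7678+72.8) = 0.990607
A(C) = MTBF/(MTBF+MTTR) = 28771/(28771+28.6) = 0.999007
Series availability: 0.992796 × 0.990607 × 0.999007 = 0.9825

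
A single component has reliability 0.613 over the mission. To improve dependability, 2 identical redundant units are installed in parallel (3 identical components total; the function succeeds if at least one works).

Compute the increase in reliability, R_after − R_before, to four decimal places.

R_before = 0.613
R_after = 1 − (1 − 0.613)^3 = 0.9420
ΔR = 0.9420 − 0.613 = 0.3290

0.3290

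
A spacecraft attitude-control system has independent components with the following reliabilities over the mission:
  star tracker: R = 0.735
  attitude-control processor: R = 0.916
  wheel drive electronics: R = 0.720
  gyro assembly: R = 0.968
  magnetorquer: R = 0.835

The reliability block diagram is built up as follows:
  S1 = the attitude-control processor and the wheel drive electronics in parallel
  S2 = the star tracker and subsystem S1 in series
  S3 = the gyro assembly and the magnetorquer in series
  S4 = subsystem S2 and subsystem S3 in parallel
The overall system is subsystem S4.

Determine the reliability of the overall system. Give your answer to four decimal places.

Parallel (attitude-control processor and wheel drive electronics): 1 − (1 − 0.916000)(1 − 0.720000) = 0.976480
Series (star tracker and [0.976480]): 0.735000 × 0.976480 = 0.717713
Series (gyro assembly and magnetorquer): 0.968000 × 0.835000 = 0.808280
Parallel ([0.717713] and [0.808280]): 1 − (1 − 0.717713)(1 − 0.808280) = 0.9459

0.9459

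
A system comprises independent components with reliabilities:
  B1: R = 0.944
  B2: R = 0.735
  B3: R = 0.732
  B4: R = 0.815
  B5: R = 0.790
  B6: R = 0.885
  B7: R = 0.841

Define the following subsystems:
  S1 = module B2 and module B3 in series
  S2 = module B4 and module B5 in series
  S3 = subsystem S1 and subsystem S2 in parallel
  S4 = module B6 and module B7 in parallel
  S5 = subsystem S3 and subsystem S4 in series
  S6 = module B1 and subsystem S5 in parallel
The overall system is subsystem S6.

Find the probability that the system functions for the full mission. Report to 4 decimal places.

Series (B2 and B3): 0.735000 × 0.732000 = 0.538020
Series (B4 and B5): 0.815000 × 0.790000 = 0.643850
Parallel ([0.538020] and [0.643850]): 1 − (1 − 0.538020)(1 − 0.643850) = 0.835466
Parallel (B6 and B7): 1 − (1 − 0.885000)(1 − 0.841000) = 0.981715
Series ([0.835466] and [0.981715]): 0.835466 × 0.981715 = 0.820190
Parallel (B1 and [0.820190]): 1 − (1 − 0.944000)(1 − 0.820190) = 0.9899

0.9899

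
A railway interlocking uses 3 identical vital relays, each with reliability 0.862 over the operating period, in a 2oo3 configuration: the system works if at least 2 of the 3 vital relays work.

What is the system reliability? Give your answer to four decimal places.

R = Σ_{i=2}^{3} C(3,i) p^i (1−p)^{3−i} with p = 0.862
C(3,2)·0.862^2·0.138^1 = 0.307620
C(3,3)·0.862^3·0.138^0 = 0.640504
Sum = 0.9481

0.9481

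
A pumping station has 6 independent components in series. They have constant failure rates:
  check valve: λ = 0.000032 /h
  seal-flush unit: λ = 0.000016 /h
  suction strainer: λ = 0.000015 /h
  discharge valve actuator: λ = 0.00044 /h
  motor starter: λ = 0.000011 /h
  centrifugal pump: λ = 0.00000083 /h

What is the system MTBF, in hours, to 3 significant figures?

1940

Series of exponential components: λ_sys = Σ λ_i
λ_sys = 0.000032 + 0.000016 + 0.000015 + 0.00044 + 0.000011 + 0.00000083 = 5.1483e-04 /h
MTBF = 1 / λ_sys = 1940 h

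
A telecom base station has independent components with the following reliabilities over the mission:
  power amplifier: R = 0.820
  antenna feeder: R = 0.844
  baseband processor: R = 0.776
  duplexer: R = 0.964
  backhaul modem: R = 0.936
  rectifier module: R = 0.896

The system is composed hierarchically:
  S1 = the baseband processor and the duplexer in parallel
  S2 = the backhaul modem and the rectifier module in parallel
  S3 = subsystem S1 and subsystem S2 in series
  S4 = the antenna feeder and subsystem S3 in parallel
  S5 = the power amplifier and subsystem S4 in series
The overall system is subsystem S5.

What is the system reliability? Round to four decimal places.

Parallel (baseband processor and duplexer): 1 − (1 − 0.776000)(1 − 0.964000) = 0.991936
Parallel (backhaul modem and rectifier module): 1 − (1 − 0.936000)(1 − 0.896000) = 0.993344
Series ([0.991936] and [0.993344]): 0.991936 × 0.993344 = 0.985334
Parallel (antenna feeder and [0.985334]): 1 − (1 − 0.844000)(1 − 0.985334) = 0.997712
Series (power amplifier and [0.997712]): 0.820000 × 0.997712 = 0.8181

0.8181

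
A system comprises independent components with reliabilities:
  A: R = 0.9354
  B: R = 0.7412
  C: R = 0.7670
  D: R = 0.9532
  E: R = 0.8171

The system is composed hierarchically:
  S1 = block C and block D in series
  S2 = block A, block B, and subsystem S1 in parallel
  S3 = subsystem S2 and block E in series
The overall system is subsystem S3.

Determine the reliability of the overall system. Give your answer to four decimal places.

Series (C and D): 0.767000 × 0.953200 = 0.731104
Parallel (A, B, and [0.731104]): 1 − (1 − 0.935400)(1 − 0.741200)(1 − 0.731104) = 0.995504
Series ([0.995504] and E): 0.995504 × 0.817100 = 0.8134

0.8134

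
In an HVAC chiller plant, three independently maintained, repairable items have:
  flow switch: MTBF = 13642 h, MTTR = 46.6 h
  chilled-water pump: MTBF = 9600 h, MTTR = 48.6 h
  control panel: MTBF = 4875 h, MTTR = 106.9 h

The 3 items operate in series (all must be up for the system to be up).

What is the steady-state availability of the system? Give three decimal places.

0.970

A(flow switch) = MTBF/(MTBF+MTTR) = 13642/(13642+46.6) = 0.996596
A(chilled-water pump) = MTBF/(MTBF+MTTR) = 9600/(9600+48.6) = 0.994963
A(control panel) = MTBF/(MTBF+MTTR) = 4875/(4875+106.9) = 0.978542
Series availability: 0.996596 × 0.994963 × 0.978542 = 0.970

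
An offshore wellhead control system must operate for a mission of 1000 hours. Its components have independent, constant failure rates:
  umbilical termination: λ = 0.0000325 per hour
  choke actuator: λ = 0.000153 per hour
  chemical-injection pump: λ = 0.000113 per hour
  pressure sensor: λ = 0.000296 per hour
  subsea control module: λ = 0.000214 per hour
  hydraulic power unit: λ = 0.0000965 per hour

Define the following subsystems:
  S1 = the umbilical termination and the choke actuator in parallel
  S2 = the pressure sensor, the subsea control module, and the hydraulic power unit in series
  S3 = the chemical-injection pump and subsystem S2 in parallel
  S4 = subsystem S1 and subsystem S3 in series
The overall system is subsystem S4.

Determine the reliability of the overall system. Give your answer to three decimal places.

R(umbilical termination) = exp(−0.0000325 × 1000) = 0.96802
R(choke actuator) = exp(−0.000153 × 1000) = 0.85813
R(chemical-injection pump) = exp(−0.000113 × 1000) = 0.89315
R(pressure sensor) = exp(−0.000296 × 1000) = 0.74379
R(subsea control module) = exp(−0.000214 × 1000) = 0.80735
R(hydraulic power unit) = exp(−0.0000965 × 1000) = 0.90801
Parallel (umbilical termination and choke actuator): 1 − (1 − 0.96802)(1 − 0.85813) = 0.99546
Series (pressure sensor, subsea control module, and hydraulic power unit): 0.74379 × 0.80735 × 0.90801 = 0.54526
Parallel (chemical-injection pump and [0.54526]): 1 − (1 − 0.89315)(1 − 0.54526) = 0.95141
Series ([0.99546] and [0.95141]): 0.99546 × 0.95141 = 0.947

0.947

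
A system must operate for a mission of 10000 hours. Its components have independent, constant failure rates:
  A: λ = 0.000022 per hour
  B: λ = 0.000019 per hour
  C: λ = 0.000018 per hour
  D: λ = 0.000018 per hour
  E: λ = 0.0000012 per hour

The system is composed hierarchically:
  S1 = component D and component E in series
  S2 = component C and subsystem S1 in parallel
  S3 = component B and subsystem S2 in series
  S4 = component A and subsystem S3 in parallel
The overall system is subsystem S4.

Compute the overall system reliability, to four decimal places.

0.9611

R(A) = exp(−0.000022 × 10000) = 0.802519
R(B) = exp(−0.000019 × 10000) = 0.826959
R(C) = exp(−0.000018 × 10000) = 0.835270
R(D) = exp(−0.000018 × 10000) = 0.835270
R(E) = exp(−0.0000012 × 10000) = 0.988072
Series (D and E): 0.835270 × 0.988072 = 0.825307
Parallel (C and [0.825307]): 1 − (1 − 0.835270)(1 − 0.825307) = 0.971223
Series (B and [0.971223]): 0.826959 × 0.971223 = 0.803162
Parallel (A and [0.803162]): 1 − (1 − 0.802519)(1 − 0.803162) = 0.9611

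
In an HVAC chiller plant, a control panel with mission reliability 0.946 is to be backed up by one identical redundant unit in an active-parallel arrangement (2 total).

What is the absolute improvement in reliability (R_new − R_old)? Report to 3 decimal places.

0.051

R_before = 0.946
R_after = 1 − (1 − 0.946)^2 = 0.997
ΔR = 0.997 − 0.946 = 0.051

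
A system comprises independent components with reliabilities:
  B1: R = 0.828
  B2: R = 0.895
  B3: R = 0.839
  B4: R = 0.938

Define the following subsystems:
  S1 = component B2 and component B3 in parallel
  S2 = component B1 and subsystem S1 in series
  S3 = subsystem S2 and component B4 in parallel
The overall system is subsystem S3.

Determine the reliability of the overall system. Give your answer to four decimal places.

Parallel (B2 and B3): 1 − (1 − 0.895000)(1 − 0.839000) = 0.983095
Series (B1 and [0.983095]): 0.828000 × 0.983095 = 0.814003
Parallel ([0.814003] and B4): 1 − (1 − 0.814003)(1 − 0.938000) = 0.9885

0.9885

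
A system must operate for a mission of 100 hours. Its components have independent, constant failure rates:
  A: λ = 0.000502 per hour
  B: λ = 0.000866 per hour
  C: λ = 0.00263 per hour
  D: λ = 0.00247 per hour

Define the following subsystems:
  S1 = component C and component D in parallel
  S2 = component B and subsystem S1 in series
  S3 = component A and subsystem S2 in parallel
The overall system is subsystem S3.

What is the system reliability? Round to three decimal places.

0.994

R(A) = exp(−0.000502 × 100) = 0.95104
R(B) = exp(−0.000866 × 100) = 0.91704
R(C) = exp(−0.00263 × 100) = 0.76874
R(D) = exp(−0.00247 × 100) = 0.78114
Parallel (C and D): 1 − (1 − 0.76874)(1 − 0.78114) = 0.94939
Series (B and [0.94939]): 0.91704 × 0.94939 = 0.87063
Parallel (A and [0.87063]): 1 − (1 − 0.95104)(1 − 0.87063) = 0.994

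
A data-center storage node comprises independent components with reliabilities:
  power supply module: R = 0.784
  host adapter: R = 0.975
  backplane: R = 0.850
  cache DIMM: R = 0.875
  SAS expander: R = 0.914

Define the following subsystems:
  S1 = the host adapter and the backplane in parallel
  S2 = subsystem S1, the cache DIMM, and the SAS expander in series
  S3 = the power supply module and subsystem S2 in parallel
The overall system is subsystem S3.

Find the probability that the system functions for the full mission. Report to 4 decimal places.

0.9561

Parallel (host adapter and backplane): 1 − (1 − 0.975000)(1 − 0.850000) = 0.996250
Series ([0.996250], cache DIMM, and SAS expander): 0.996250 × 0.875000 × 0.914000 = 0.796751
Parallel (power supply module and [0.796751]): 1 − (1 − 0.784000)(1 − 0.796751) = 0.9561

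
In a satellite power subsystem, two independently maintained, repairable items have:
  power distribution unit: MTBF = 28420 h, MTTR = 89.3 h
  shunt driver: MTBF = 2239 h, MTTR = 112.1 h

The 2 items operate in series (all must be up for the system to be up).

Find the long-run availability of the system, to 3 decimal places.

0.949

A(power distribution unit) = MTBF/(MTBF+MTTR) = 28420/(28420+89.3) = 0.996868
A(shunt driver) = MTBF/(MTBF+MTTR) = 2239/(2239+112.1) = 0.952320
Series availability: 0.996868 × 0.952320 = 0.949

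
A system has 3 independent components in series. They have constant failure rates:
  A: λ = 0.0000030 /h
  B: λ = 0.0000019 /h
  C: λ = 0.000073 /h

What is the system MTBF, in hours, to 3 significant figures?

12800

Series of exponential components: λ_sys = Σ λ_i
λ_sys = 0.0000030 + 0.0000019 + 0.000073 = 7.7900e-05 /h
MTBF = 1 / λ_sys = 12800 h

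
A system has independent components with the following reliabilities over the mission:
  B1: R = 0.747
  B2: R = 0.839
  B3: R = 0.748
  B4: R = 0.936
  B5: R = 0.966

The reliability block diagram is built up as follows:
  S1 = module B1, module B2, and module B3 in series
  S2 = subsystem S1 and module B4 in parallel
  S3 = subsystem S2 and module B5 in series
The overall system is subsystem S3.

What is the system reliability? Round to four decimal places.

0.9332

Series (B1, B2, and B3): 0.747000 × 0.839000 × 0.748000 = 0.468796
Parallel ([0.468796] and B4): 1 − (1 − 0.468796)(1 − 0.936000) = 0.966003
Series ([0.966003] and B5): 0.966003 × 0.966000 = 0.9332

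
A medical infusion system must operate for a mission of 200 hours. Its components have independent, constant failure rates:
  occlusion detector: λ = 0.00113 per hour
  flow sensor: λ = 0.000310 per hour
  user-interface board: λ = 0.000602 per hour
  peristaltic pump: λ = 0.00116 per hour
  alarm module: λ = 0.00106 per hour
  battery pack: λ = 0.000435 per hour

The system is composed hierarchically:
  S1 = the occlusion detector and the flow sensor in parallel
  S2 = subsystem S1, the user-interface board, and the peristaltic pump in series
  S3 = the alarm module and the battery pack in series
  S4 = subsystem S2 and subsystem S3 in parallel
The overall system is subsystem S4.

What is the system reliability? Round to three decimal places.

0.921

R(occlusion detector) = exp(−0.00113 × 200) = 0.79772
R(flow sensor) = exp(−0.000310 × 200) = 0.93988
R(user-interface board) = exp(−0.000602 × 200) = 0.88657
R(peristaltic pump) = exp(−0.00116 × 200) = 0.79295
R(alarm module) = exp(−0.00106 × 200) = 0.80896
R(battery pack) = exp(−0.000435 × 200) = 0.91668
Parallel (occlusion detector and flow sensor): 1 − (1 − 0.79772)(1 − 0.93988) = 0.98784
Series ([0.98784], user-interface board, and peristaltic pump): 0.98784 × 0.88657 × 0.79295 = 0.69446
Series (alarm module and battery pack): 0.80896 × 0.91668 = 0.74156
Parallel ([0.69446] and [0.74156]): 1 − (1 − 0.69446)(1 − 0.74156) = 0.921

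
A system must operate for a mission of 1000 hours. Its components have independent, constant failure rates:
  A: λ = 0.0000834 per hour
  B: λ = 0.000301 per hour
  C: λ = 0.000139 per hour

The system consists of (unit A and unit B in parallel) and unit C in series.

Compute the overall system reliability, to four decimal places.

R(A) = exp(−0.0000834 × 1000) = 0.919983
R(B) = exp(−0.000301 × 1000) = 0.740078
R(C) = exp(−0.000139 × 1000) = 0.870228
Parallel (A and B): 1 − (1 − 0.919983)(1 − 0.740078) = 0.979202
Series ([0.979202] and C): 0.979202 × 0.870228 = 0.8521

0.8521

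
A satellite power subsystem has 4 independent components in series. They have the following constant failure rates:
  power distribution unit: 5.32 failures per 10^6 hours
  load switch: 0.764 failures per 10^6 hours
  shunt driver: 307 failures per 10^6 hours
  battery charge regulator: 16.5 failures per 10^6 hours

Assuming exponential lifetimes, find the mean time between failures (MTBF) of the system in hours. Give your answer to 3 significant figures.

Series of exponential components: λ_sys = Σ λ_i
λ_sys = 0.00000532 + 0.000000764 + 0.000307 + 0.0000165 = 3.2958e-04 /h
MTBF = 1 / λ_sys = 3030 h

3030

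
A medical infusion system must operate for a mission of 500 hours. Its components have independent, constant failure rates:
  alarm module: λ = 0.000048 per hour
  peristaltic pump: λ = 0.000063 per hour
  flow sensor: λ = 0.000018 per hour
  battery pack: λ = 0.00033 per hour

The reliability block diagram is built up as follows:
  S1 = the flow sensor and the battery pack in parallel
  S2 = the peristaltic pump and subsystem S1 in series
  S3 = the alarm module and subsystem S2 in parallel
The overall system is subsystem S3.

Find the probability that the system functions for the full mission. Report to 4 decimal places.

0.9992

R(alarm module) = exp(−0.000048 × 500) = 0.976286
R(peristaltic pump) = exp(−0.000063 × 500) = 0.968991
R(flow sensor) = exp(−0.000018 × 500) = 0.991040
R(battery pack) = exp(−0.00033 × 500) = 0.847894
Parallel (flow sensor and battery pack): 1 − (1 − 0.991040)(1 − 0.847894) = 0.998637
Series (peristaltic pump and [0.998637]): 0.968991 × 0.998637 = 0.967670
Parallel (alarm module and [0.967670]): 1 − (1 − 0.976286)(1 − 0.967670) = 0.9992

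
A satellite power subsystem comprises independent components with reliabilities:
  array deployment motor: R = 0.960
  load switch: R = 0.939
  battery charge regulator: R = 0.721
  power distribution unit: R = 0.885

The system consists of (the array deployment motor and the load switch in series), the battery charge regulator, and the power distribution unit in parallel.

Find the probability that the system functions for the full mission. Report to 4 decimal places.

0.9968

Series (array deployment motor and load switch): 0.960000 × 0.939000 = 0.901440
Parallel ([0.901440], battery charge regulator, and power distribution unit): 1 − (1 − 0.901440)(1 − 0.721000)(1 − 0.885000) = 0.9968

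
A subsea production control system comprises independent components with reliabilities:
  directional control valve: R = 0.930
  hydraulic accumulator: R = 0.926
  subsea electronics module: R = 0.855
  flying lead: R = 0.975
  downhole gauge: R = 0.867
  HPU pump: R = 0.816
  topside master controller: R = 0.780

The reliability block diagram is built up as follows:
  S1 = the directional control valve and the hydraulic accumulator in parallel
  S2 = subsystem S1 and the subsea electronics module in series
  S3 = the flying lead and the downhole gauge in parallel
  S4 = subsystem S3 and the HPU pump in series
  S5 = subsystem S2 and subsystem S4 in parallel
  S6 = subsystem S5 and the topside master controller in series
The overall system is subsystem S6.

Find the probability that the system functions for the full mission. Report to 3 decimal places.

0.758

Parallel (directional control valve and hydraulic accumulator): 1 − (1 − 0.93000)(1 − 0.92600) = 0.99482
Series ([0.99482] and subsea electronics module): 0.99482 × 0.85500 = 0.85057
Parallel (flying lead and downhole gauge): 1 − (1 − 0.97500)(1 − 0.86700) = 0.99668
Series ([0.99668] and HPU pump): 0.99668 × 0.81600 = 0.81329
Parallel ([0.85057] and [0.81329]): 1 − (1 − 0.85057)(1 − 0.81329) = 0.97210
Series ([0.97210] and topside master controller): 0.97210 × 0.78000 = 0.758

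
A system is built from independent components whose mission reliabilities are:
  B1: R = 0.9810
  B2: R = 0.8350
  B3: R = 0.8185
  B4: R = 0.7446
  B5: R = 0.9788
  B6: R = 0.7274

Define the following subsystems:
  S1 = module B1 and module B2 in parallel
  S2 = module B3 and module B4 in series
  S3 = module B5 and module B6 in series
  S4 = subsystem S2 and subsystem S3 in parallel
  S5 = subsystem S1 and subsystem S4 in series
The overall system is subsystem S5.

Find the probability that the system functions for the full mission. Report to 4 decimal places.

Parallel (B1 and B2): 1 − (1 − 0.981000)(1 − 0.835000) = 0.996865
Series (B3 and B4): 0.818500 × 0.744600 = 0.609455
Series (B5 and B6): 0.978800 × 0.727400 = 0.711979
Parallel ([0.609455] and [0.711979]): 1 − (1 − 0.609455)(1 − 0.711979) = 0.887515
Series ([0.996865] and [0.887515]): 0.996865 × 0.887515 = 0.8847

0.8847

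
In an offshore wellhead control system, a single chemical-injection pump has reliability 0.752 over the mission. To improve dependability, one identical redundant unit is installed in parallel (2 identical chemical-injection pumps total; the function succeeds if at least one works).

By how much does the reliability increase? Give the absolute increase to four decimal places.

R_before = 0.752
R_after = 1 − (1 − 0.752)^2 = 0.9385
ΔR = 0.9385 − 0.752 = 0.1865

0.1865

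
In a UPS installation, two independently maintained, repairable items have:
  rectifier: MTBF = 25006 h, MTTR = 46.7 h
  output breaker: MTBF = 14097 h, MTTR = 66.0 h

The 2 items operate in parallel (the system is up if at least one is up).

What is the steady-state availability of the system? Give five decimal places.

0.99999

A(rectifier) = MTBF/(MTBF+MTTR) = 25006/(25006+46.7) = 0.998136
A(output breaker) = MTBF/(MTBF+MTTR) = 14097/(14097+66.0) = 0.995340
Parallel availability: 1 − (1 − 0.998136)(1 − 0.995340) = 0.99999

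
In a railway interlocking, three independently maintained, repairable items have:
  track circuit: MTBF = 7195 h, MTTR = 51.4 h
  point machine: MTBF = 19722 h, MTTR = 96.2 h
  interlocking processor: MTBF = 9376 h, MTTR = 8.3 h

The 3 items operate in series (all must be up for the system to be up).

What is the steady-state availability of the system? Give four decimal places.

0.9872

A(track circuit) = MTBF/(MTBF+MTTR) = 7195/(7195+51.4) = 0.992907
A(point machine) = MTBF/(MTBF+MTTR) = 19722/(19722+96.2) = 0.995146
A(interlocking processor) = MTBF/(MTBF+MTTR) = 9376/(9376+8.3) = 0.999116
Series availability: 0.992907 × 0.995146 × 0.999116 = 0.9872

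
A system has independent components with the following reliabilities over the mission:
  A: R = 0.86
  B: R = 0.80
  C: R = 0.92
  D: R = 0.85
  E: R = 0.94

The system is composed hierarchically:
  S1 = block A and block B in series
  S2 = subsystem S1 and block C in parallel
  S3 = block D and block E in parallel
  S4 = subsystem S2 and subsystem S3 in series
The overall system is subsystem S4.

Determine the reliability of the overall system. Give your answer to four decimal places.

0.9663

Series (A and B): 0.860000 × 0.800000 = 0.688000
Parallel ([0.688000] and C): 1 − (1 − 0.688000)(1 − 0.920000) = 0.975040
Parallel (D and E): 1 − (1 − 0.850000)(1 − 0.940000) = 0.991000
Series ([0.975040] and [0.991000]): 0.975040 × 0.991000 = 0.9663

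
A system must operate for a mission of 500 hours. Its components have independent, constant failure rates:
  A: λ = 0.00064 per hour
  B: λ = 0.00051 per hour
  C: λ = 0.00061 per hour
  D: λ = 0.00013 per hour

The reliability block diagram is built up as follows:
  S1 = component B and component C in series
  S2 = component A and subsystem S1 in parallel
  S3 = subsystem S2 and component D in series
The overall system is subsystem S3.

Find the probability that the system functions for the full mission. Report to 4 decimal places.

0.8270

R(A) = exp(−0.00064 × 500) = 0.726149
R(B) = exp(−0.00051 × 500) = 0.774916
R(C) = exp(−0.00061 × 500) = 0.737123
R(D) = exp(−0.00013 × 500) = 0.937067
Series (B and C): 0.774916 × 0.737123 = 0.571208
Parallel (A and [0.571208]): 1 − (1 − 0.726149)(1 − 0.571208) = 0.882575
Series ([0.882575] and D): 0.882575 × 0.937067 = 0.8270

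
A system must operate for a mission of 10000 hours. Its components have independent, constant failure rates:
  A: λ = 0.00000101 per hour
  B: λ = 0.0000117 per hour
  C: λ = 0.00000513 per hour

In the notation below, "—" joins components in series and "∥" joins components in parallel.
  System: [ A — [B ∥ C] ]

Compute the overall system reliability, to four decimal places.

0.9845

R(A) = exp(−0.00000101 × 10000) = 0.989951
R(B) = exp(−0.0000117 × 10000) = 0.889585
R(C) = exp(−0.00000513 × 10000) = 0.949994
Parallel (B and C): 1 − (1 − 0.889585)(1 − 0.949994) = 0.994479
Series (A and [0.994479]): 0.989951 × 0.994479 = 0.9845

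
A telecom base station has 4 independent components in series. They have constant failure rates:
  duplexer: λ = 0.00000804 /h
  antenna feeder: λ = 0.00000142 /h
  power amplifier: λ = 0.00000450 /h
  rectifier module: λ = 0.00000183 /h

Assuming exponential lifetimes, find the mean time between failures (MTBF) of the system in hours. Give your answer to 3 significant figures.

Series of exponential components: λ_sys = Σ λ_i
λ_sys = 0.00000804 + 0.00000142 + 0.00000450 + 0.00000183 = 1.5790e-05 /h
MTBF = 1 / λ_sys = 63300 h

63300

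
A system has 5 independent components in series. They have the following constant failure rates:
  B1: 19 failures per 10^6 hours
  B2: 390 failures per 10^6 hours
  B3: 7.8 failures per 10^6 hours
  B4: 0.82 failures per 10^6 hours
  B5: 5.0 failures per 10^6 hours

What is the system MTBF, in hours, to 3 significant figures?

Series of exponential components: λ_sys = Σ λ_i
λ_sys = 0.000019 + 0.00039 + 0.0000078 + 0.00000082 + 0.0000050 = 4.2262e-04 /h
MTBF = 1 / λ_sys = 2370 h

2370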